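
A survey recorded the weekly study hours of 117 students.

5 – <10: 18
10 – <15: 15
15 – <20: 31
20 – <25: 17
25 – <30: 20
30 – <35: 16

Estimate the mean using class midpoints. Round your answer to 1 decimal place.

Midpoints: 7.5, 12.5, 17.5, 22.5, 27.5, 32.5
Σfm = 18×7.5 + 15×12.5 + 31×17.5 + 17×22.5 + 20×27.5 + 16×32.5 = 2317.5
n = Σf = 117
Mean = 2317.5 / 117 = 19.8077

19.8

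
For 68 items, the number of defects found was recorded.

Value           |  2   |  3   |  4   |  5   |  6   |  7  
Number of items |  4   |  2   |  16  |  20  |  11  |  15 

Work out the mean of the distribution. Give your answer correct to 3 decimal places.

5.132

Values: 2, 3, 4, 5, 6, 7
Σfx = 4×2 + 2×3 + 16×4 + 20×5 + 11×6 + 15×7 = 349
n = Σf = 68
Mean = 349 / 68 = 5.1324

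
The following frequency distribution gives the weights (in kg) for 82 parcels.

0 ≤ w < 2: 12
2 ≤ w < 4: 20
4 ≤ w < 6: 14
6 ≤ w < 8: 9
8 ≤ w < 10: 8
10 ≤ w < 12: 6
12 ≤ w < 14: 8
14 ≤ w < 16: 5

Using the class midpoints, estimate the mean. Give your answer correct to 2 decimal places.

6.37

Midpoints: 1, 3, 5, 7, 9, 11, 13, 15
Σfm = 12×1 + 20×3 + 14×5 + 9×7 + 8×9 + 6×11 + 8×13 + 5×15 = 522
n = Σf = 82
Mean = 522 / 82 = 6.3659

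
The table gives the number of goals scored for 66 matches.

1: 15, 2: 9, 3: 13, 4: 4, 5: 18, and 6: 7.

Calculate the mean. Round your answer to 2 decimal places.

3.33

Values: 1, 2, 3, 4, 5, 6
Σfx = 15×1 + 9×2 + 13×3 + 4×4 + 18×5 + 7×6 = 220
n = Σf = 66
Mean = 220 / 66 = 3.3333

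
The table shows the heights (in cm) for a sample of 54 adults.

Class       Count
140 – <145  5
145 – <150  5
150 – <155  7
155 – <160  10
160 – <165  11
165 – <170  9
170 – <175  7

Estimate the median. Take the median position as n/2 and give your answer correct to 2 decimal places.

160.00

Cumulative frequencies: 5, 10, 17, 27, 38, 47, 54
n = 54; position = n/2 = 27.
This falls in the class 155 – <160: L = 155, F = 17, f = 10, h = 5.
Median ≈ 155 + ((27 − 17) / 10) × 5 = 160.0000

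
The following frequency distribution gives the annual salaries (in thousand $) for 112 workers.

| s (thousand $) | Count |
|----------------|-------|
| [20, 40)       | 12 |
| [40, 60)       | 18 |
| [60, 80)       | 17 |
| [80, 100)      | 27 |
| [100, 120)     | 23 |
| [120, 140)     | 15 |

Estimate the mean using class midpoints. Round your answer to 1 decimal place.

83.6

Midpoints: 30, 50, 70, 90, 110, 130
Σfm = 12×30 + 18×50 + 17×70 + 27×90 + 23×110 + 15×130 = 9360
n = Σf = 112
Mean = 9360 / 112 = 83.5714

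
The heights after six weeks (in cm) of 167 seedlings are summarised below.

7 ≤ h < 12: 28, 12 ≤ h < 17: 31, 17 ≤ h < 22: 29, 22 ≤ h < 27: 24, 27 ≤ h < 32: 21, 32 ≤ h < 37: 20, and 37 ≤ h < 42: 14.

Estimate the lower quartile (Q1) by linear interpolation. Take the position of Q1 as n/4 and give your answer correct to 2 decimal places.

Cumulative frequencies: 28, 59, 88, 112, 133, 153, 167
n = 167; position = n/4 = 41.75.
This falls in the class 12 ≤ h < 17: L = 12, F = 28, f = 31, h = 5.
Lower quartile ≈ 12 + ((41.75 − 28) / 31) × 5 = 14.2177

14.22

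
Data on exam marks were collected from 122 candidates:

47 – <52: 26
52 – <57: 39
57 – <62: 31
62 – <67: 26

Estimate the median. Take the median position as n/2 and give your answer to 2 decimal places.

Cumulative frequencies: 26, 65, 96, 122
n = 122; position = n/2 = 61.
This falls in the class 52 – <57: L = 52, F = 26, f = 39, h = 5.
Median ≈ 52 + ((61 − 26) / 39) × 5 = 56.4872

56.49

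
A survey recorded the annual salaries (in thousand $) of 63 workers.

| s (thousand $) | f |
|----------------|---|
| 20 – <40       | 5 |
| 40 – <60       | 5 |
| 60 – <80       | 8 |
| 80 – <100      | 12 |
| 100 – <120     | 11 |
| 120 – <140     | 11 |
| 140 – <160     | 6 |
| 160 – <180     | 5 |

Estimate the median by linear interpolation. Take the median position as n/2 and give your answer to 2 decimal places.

Cumulative frequencies: 5, 10, 18, 30, 41, 52, 58, 63
n = 63; position = n/2 = 31.5.
This falls in the class 100 – <120: L = 100, F = 30, f = 11, h = 20.
Median ≈ 100 + ((31.5 − 30) / 11) × 20 = 102.7273

102.73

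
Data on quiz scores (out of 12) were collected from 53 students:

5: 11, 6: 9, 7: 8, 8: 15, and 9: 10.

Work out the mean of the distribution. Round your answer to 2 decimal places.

Values: 5, 6, 7, 8, 9
Σfx = 11×5 + 9×6 + 8×7 + 15×8 + 10×9 = 375
n = Σf = 53
Mean = 375 / 53 = 7.0755

7.08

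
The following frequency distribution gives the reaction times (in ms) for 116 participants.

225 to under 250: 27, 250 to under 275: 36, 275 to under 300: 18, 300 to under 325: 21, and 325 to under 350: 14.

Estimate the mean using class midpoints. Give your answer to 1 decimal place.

278.7

Midpoints: 237.5, 262.5, 287.5, 312.5, 337.5
Σfm = 27×237.5 + 36×262.5 + 18×287.5 + 21×312.5 + 14×337.5 = 32325
n = Σf = 116
Mean = 32325 / 116 = 278.6638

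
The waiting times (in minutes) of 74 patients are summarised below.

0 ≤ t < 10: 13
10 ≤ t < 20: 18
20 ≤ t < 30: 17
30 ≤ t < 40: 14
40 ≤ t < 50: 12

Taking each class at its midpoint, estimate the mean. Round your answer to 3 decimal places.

Midpoints: 5, 15, 25, 35, 45
Σfm = 13×5 + 18×15 + 17×25 + 14×35 + 12×45 = 1790
n = Σf = 74
Mean = 1790 / 74 = 24.1892

24.189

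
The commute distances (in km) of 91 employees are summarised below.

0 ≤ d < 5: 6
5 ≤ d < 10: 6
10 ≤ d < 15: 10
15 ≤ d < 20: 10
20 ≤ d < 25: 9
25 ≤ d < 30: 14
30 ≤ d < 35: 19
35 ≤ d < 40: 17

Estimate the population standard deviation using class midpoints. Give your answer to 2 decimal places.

Midpoints: 2.5, 7.5, 12.5, 17.5, 22.5, 27.5, 32.5, 37.5
n = 91, Σfm = 2202.5, mean = 24.2033
Σfm² = 64118.75
Σf(m − x̄)² = Σfm² − (Σfm)²/n = 64118.75 − 2202.5²/91 = 10810.9890
Population variance = 10810.9890 / 91 = 118.8021
Standard deviation = √118.8021 = 10.8996

10.90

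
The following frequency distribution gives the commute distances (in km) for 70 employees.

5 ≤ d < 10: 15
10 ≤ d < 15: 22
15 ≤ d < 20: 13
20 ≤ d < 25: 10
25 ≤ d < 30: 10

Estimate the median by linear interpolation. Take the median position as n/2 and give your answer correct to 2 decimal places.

14.55

Cumulative frequencies: 15, 37, 50, 60, 70
n = 70; position = n/2 = 35.
This falls in the class 10 ≤ d < 15: L = 10, F = 15, f = 22, h = 5.
Median ≈ 10 + ((35 − 15) / 22) × 5 = 14.5455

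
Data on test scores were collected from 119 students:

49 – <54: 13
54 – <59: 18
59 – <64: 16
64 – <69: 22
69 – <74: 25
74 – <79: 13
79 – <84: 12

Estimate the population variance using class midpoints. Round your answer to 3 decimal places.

81.905

Midpoints: 51.5, 56.5, 61.5, 66.5, 71.5, 76.5, 81.5
n = 119, Σfm = 7893.5, mean = 66.3319
Σfm² = 533337.75
Σf(m − x̄)² = Σfm² − (Σfm)²/n = 533337.75 − 7893.5²/119 = 9746.6387
Population variance = 9746.6387 / 119 = 81.9045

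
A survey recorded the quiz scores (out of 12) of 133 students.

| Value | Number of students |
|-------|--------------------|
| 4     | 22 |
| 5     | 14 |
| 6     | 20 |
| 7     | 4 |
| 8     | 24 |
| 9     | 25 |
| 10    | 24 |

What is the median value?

Cumulative frequencies: 22, 36, 56, 60, 84, 109, 133
n = 133, so the median is the value in position (n+1)/2 = 67.
Position 67 falls at value 8.

8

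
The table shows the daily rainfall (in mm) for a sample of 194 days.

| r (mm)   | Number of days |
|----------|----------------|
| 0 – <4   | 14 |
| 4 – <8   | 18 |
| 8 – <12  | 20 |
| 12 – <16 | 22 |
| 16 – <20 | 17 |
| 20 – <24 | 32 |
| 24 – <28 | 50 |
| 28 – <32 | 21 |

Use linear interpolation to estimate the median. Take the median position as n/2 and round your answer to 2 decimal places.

20.75

Cumulative frequencies: 14, 32, 52, 74, 91, 123, 173, 194
n = 194; position = n/2 = 97.
This falls in the class 20 – <24: L = 20, F = 91, f = 32, h = 4.
Median ≈ 20 + ((97 − 91) / 32) × 4 = 20.7500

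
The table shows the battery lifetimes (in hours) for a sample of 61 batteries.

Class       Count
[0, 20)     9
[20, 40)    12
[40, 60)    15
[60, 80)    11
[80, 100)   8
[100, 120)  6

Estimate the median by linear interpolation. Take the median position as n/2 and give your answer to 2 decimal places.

Cumulative frequencies: 9, 21, 36, 47, 55, 61
n = 61; position = n/2 = 30.5.
This falls in the class [40, 60): L = 40, F = 21, f = 15, h = 20.
Median ≈ 40 + ((30.5 − 21) / 15) × 20 = 52.6667

52.67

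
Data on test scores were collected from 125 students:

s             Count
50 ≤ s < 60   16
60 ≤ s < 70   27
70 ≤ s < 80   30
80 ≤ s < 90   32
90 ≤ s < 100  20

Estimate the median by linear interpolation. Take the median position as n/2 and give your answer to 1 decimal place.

76.5

Cumulative frequencies: 16, 43, 73, 105, 125
n = 125; position = n/2 = 62.5.
This falls in the class 70 ≤ s < 80: L = 70, F = 43, f = 30, h = 10.
Median ≈ 70 + ((62.5 − 43) / 30) × 10 = 76.5000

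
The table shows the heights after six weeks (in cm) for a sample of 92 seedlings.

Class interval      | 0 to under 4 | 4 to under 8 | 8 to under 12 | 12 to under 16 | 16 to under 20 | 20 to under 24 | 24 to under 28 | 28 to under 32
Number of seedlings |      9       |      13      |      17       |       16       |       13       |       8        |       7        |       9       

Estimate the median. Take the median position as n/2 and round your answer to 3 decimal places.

Cumulative frequencies: 9, 22, 39, 55, 68, 76, 83, 92
n = 92; position = n/2 = 46.
This falls in the class 12 to under 16: L = 12, F = 39, f = 16, h = 4.
Median ≈ 12 + ((46 − 39) / 16) × 4 = 13.7500

13.750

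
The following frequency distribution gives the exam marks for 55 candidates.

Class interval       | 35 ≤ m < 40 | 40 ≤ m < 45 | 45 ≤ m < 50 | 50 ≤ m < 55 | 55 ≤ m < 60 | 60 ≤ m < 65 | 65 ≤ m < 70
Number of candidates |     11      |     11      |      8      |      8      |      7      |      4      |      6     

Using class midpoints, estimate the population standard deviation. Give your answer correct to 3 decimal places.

Midpoints: 37.5, 42.5, 47.5, 52.5, 57.5, 62.5, 67.5
n = 55, Σfm = 2737.5, mean = 49.7727
Σfm² = 141543.75
Σf(m − x̄)² = Σfm² − (Σfm)²/n = 141543.75 − 2737.5²/55 = 5290.9091
Population variance = 5290.9091 / 55 = 96.1983
Standard deviation = √96.1983 = 9.8081

9.808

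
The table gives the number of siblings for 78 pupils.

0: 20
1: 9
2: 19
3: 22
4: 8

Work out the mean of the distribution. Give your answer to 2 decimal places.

Values: 0, 1, 2, 3, 4
Σfx = 20×0 + 9×1 + 19×2 + 22×3 + 8×4 = 145
n = Σf = 78
Mean = 145 / 78 = 1.8590

1.86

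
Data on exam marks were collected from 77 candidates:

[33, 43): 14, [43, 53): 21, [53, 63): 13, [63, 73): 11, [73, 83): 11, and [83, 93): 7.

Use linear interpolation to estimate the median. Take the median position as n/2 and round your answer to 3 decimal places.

Cumulative frequencies: 14, 35, 48, 59, 70, 77
n = 77; position = n/2 = 38.5.
This falls in the class [53, 63): L = 53, F = 35, f = 13, h = 10.
Median ≈ 53 + ((38.5 − 35) / 13) × 10 = 55.6923

55.692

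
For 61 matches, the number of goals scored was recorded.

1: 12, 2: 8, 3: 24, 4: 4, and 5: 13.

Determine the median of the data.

3

Cumulative frequencies: 12, 20, 44, 48, 61
n = 61, so the median is the value in position (n+1)/2 = 31.
Position 31 falls at value 3.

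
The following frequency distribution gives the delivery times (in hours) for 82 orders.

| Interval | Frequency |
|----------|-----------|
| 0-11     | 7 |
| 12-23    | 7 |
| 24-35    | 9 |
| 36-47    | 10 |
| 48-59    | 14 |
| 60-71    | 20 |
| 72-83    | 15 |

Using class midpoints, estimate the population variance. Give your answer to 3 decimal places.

Midpoints: 5.5, 17.5, 29.5, 41.5, 53.5, 65.5, 77.5
n = 82, Σfm = 4063, mean = 49.5488
Σfm² = 243380.5
Σf(m − x̄)² = Σfm² − (Σfm)²/n = 243380.5 − 4063²/82 = 42063.8049
Population variance = 42063.8049 / 82 = 512.9732

512.973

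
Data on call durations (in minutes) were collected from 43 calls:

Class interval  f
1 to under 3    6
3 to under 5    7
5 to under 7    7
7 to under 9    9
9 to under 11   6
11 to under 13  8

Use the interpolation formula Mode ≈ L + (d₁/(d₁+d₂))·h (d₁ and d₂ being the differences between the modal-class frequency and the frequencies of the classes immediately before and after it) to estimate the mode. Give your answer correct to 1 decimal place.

7.8

Modal class: 7 to under 9 (highest frequency 9).
d₁ = 9 − 7 = 2, d₂ = 9 − 6 = 3
Mode ≈ 7 + (2/(2+3)) × 2 = 7 + 0.8000 = 7.8000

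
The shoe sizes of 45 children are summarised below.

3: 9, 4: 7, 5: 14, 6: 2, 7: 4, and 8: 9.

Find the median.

5

Cumulative frequencies: 9, 16, 30, 32, 36, 45
n = 45, so the median is the value in position (n+1)/2 = 23.
Position 23 falls at value 5.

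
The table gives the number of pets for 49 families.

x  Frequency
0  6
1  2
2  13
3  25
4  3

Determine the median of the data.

Cumulative frequencies: 6, 8, 21, 46, 49
n = 49, so the median is the value in position (n+1)/2 = 25.
Position 25 falls at value 3.

3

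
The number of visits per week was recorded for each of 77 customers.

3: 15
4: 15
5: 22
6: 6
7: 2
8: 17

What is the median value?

Cumulative frequencies: 15, 30, 52, 58, 60, 77
n = 77, so the median is the value in position (n+1)/2 = 39.
Position 39 falls at value 5.

5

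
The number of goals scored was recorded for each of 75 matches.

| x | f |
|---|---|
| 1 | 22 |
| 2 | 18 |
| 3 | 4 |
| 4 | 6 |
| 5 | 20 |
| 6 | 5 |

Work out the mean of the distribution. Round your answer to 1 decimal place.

3.0

Values: 1, 2, 3, 4, 5, 6
Σfx = 22×1 + 18×2 + 4×3 + 6×4 + 20×5 + 5×6 = 224
n = Σf = 75
Mean = 224 / 75 = 2.9867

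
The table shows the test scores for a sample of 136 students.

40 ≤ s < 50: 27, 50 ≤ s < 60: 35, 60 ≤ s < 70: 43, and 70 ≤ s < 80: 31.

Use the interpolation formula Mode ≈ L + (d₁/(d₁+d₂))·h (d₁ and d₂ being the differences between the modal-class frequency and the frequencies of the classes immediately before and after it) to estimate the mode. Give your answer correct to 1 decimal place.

64.0

Modal class: 60 ≤ s < 70 (highest frequency 43).
d₁ = 43 − 35 = 8, d₂ = 43 − 31 = 12
Mode ≈ 60 + (8/(8+12)) × 10 = 60 + 4.0000 = 64.0000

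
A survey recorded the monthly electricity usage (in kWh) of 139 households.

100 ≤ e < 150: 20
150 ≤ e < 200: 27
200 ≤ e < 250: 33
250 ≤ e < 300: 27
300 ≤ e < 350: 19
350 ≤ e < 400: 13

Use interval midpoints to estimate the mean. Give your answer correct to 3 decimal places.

238.309

Midpoints: 125, 175, 225, 275, 325, 375
Σfm = 20×125 + 27×175 + 33×225 + 27×275 + 19×325 + 13×375 = 33125
n = Σf = 139
Mean = 33125 / 139 = 238.3094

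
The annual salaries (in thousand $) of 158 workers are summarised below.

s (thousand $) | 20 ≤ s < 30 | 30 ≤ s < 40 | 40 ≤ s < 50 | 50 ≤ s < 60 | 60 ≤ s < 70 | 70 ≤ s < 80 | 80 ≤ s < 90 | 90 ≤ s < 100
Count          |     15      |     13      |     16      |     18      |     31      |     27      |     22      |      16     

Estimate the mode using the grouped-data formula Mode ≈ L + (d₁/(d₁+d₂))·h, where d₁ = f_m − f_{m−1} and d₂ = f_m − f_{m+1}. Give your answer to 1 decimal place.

67.6

Modal class: 60 ≤ s < 70 (highest frequency 31).
d₁ = 31 − 18 = 13, d₂ = 31 − 27 = 4
Mode ≈ 60 + (13/(13+4)) × 10 = 60 + 7.6471 = 67.6471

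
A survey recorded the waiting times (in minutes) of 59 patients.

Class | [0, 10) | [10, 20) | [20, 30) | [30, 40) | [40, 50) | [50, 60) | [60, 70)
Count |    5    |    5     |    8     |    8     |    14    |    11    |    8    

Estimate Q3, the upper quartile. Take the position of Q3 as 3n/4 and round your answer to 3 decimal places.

Cumulative frequencies: 5, 10, 18, 26, 40, 51, 59
n = 59; position = 3n/4 = 44.25.
This falls in the class [50, 60): L = 50, F = 40, f = 11, h = 10.
Upper quartile ≈ 50 + ((44.25 − 40) / 11) × 10 = 53.8636

53.864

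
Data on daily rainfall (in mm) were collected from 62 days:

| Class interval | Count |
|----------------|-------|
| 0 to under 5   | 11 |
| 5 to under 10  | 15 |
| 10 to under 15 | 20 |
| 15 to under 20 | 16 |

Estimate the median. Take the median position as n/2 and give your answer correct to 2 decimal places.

11.25

Cumulative frequencies: 11, 26, 46, 62
n = 62; position = n/2 = 31.
This falls in the class 10 to under 15: L = 10, F = 26, f = 20, h = 5.
Median ≈ 10 + ((31 − 26) / 20) × 5 = 11.2500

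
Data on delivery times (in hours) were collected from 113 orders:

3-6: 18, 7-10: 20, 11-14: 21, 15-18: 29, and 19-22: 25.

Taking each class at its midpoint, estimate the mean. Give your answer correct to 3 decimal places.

13.314

Midpoints: 4.5, 8.5, 12.5, 16.5, 20.5
Σfm = 18×4.5 + 20×8.5 + 21×12.5 + 29×16.5 + 25×20.5 = 1504.5
n = Σf = 113
Mean = 1504.5 / 113 = 13.3142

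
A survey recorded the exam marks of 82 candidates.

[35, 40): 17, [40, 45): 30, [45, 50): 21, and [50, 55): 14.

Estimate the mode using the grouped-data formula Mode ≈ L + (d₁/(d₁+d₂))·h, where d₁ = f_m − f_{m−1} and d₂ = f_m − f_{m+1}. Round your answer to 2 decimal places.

42.95

Modal class: [40, 45) (highest frequency 30).
d₁ = 30 − 17 = 13, d₂ = 30 − 21 = 9
Mode ≈ 40 + (13/(13+9)) × 5 = 40 + 2.9545 = 42.9545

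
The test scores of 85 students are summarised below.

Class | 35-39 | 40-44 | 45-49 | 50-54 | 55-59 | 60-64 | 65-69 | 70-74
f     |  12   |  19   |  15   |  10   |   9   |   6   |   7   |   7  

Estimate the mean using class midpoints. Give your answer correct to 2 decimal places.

Midpoints: 37, 42, 47, 52, 57, 62, 67, 72
Σfm = 12×37 + 19×42 + 15×47 + 10×52 + 9×57 + 6×62 + 7×67 + 7×72 = 4325
n = Σf = 85
Mean = 4325 / 85 = 50.8824

50.88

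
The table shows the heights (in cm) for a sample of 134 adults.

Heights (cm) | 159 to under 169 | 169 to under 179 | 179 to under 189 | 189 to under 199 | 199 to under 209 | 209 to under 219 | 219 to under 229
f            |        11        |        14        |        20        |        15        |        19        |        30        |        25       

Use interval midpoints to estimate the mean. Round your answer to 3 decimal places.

199.448

Midpoints: 164, 174, 184, 194, 204, 214, 224
Σfm = 11×164 + 14×174 + 20×184 + 15×194 + 19×204 + 30×214 + 25×224 = 26726
n = Σf = 134
Mean = 26726 / 134 = 199.4478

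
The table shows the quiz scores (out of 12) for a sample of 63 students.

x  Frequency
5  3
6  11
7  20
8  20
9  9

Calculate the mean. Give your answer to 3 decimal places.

Values: 5, 6, 7, 8, 9
Σfx = 3×5 + 11×6 + 20×7 + 20×8 + 9×9 = 462
n = Σf = 63
Mean = 462 / 63 = 7.3333

7.333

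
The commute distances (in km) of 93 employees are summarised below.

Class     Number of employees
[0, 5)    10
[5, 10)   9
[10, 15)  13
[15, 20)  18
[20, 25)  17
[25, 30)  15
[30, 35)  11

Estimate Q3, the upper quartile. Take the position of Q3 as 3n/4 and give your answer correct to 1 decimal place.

25.9

Cumulative frequencies: 10, 19, 32, 50, 67, 82, 93
n = 93; position = 3n/4 = 69.75.
This falls in the class [25, 30): L = 25, F = 67, f = 15, h = 5.
Upper quartile ≈ 25 + ((69.75 − 67) / 15) × 5 = 25.9167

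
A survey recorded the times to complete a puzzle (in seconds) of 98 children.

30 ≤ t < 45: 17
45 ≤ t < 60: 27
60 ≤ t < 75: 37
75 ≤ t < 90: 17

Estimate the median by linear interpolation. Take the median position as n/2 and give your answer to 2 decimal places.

62.03

Cumulative frequencies: 17, 44, 81, 98
n = 98; position = n/2 = 49.
This falls in the class 60 ≤ t < 75: L = 60, F = 44, f = 37, h = 15.
Median ≈ 60 + ((49 − 44) / 37) × 15 = 62.0270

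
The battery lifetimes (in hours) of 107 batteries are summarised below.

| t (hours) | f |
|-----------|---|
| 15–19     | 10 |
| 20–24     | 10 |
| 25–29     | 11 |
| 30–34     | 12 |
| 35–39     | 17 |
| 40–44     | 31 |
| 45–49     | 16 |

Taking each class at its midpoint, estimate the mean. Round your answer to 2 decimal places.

Midpoints: 17, 22, 27, 32, 37, 42, 47
Σfm = 10×17 + 10×22 + 11×27 + 12×32 + 17×37 + 31×42 + 16×47 = 3754
n = Σf = 107
Mean = 3754 / 107 = 35.0841

35.08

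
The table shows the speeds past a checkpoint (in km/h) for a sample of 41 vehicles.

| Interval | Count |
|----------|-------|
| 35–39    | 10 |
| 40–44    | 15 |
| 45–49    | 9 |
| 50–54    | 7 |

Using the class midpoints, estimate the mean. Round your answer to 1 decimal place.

43.6

Midpoints: 37, 42, 47, 52
Σfm = 10×37 + 15×42 + 9×47 + 7×52 = 1787
n = Σf = 41
Mean = 1787 / 41 = 43.5854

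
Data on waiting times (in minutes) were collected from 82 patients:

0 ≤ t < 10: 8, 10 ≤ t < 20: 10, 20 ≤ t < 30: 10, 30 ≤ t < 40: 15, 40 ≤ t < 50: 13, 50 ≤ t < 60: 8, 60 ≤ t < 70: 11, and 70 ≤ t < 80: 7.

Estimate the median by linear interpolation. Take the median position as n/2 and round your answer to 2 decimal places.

Cumulative frequencies: 8, 18, 28, 43, 56, 64, 75, 82
n = 82; position = n/2 = 41.
This falls in the class 30 ≤ t < 40: L = 30, F = 28, f = 15, h = 10.
Median ≈ 30 + ((41 − 28) / 15) × 10 = 38.6667

38.67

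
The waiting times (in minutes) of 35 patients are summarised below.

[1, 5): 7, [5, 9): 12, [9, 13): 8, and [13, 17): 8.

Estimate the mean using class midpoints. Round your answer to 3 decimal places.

8.943

Midpoints: 3, 7, 11, 15
Σfm = 7×3 + 12×7 + 8×11 + 8×15 = 313
n = Σf = 35
Mean = 313 / 35 = 8.9429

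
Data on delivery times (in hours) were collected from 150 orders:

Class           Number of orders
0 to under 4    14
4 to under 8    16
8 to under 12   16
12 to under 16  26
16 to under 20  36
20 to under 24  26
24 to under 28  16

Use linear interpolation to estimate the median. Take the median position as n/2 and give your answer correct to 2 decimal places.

16.33

Cumulative frequencies: 14, 30, 46, 72, 108, 134, 150
n = 150; position = n/2 = 75.
This falls in the class 16 to under 20: L = 16, F = 72, f = 36, h = 4.
Median ≈ 16 + ((75 − 72) / 36) × 4 = 16.3333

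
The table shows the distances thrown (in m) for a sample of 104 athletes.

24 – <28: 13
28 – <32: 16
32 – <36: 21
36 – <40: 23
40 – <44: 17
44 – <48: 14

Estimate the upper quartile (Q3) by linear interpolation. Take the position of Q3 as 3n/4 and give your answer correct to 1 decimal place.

Cumulative frequencies: 13, 29, 50, 73, 90, 104
n = 104; position = 3n/4 = 78.
This falls in the class 40 – <44: L = 40, F = 73, f = 17, h = 4.
Upper quartile ≈ 40 + ((78 − 73) / 17) × 4 = 41.1765

41.2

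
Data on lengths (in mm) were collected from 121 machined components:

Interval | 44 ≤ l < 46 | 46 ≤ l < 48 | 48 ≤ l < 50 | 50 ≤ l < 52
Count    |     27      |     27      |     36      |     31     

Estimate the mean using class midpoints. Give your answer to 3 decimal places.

Midpoints: 45, 47, 49, 51
Σfm = 27×45 + 27×47 + 36×49 + 31×51 = 5829
n = Σf = 121
Mean = 5829 / 121 = 48.1736

48.174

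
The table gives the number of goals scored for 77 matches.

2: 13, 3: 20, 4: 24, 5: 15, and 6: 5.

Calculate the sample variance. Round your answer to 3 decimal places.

Values: 2, 3, 4, 5, 6
n = 77, Σfx = 287, mean = 3.7273
Σfx² = 1171
Σf(x − x̄)² = Σfx² − (Σfx)²/n = 1171 − 287²/77 = 101.2727
Sample variance = 101.2727 / 76 = 1.3325

1.333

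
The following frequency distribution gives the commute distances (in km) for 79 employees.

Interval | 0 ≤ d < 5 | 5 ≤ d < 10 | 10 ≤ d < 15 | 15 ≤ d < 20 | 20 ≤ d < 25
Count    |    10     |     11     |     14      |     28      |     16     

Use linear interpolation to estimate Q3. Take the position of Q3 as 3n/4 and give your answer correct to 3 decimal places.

Cumulative frequencies: 10, 21, 35, 63, 79
n = 79; position = 3n/4 = 59.25.
This falls in the class 15 ≤ d < 20: L = 15, F = 35, f = 28, h = 5.
Upper quartile ≈ 15 + ((59.25 − 35) / 28) × 5 = 19.3304

19.330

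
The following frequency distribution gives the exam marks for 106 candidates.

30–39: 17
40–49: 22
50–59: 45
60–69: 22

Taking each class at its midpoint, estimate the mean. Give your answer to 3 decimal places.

51.292

Midpoints: 34.5, 44.5, 54.5, 64.5
Σfm = 17×34.5 + 22×44.5 + 45×54.5 + 22×64.5 = 5437
n = Σf = 106
Mean = 5437 / 106 = 51.2925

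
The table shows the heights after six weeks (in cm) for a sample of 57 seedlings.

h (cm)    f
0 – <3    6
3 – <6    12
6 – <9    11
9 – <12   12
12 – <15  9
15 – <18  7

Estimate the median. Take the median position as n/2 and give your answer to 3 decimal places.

Cumulative frequencies: 6, 18, 29, 41, 50, 57
n = 57; position = n/2 = 28.5.
This falls in the class 6 – <9: L = 6, F = 18, f = 11, h = 3.
Median ≈ 6 + ((28.5 − 18) / 11) × 3 = 8.8636

8.864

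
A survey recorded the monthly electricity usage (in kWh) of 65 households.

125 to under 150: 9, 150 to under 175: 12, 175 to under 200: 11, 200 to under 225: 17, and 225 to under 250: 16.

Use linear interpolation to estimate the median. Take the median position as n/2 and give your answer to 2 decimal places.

200.74

Cumulative frequencies: 9, 21, 32, 49, 65
n = 65; position = n/2 = 32.5.
This falls in the class 200 to under 225: L = 200, F = 32, f = 17, h = 25.
Median ≈ 200 + ((32.5 − 32) / 17) × 25 = 200.7353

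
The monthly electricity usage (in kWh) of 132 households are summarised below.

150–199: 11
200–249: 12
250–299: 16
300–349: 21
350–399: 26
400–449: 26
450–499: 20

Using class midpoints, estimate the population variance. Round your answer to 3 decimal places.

Midpoints: 174.5, 224.5, 274.5, 324.5, 374.5, 424.5, 474.5
n = 132, Σfm = 46084, mean = 349.1212
Σfm² = 17191383
Σf(m − x̄)² = Σfm² − (Σfm)²/n = 17191383 − 46084²/132 = 1102481.0606
Population variance = 1102481.0606 / 132 = 8352.1292

8352.129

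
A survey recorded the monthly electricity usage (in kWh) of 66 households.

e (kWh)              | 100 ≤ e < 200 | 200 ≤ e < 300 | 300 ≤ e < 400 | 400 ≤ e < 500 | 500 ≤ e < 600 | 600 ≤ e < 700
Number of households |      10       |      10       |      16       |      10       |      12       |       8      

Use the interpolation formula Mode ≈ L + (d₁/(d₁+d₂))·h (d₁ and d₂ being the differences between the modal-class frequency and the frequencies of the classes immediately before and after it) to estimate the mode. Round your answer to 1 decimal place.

Modal class: 300 ≤ e < 400 (highest frequency 16).
d₁ = 16 − 10 = 6, d₂ = 16 − 10 = 6
Mode ≈ 300 + (6/(6+6)) × 100 = 300 + 50.0000 = 350.0000

350.0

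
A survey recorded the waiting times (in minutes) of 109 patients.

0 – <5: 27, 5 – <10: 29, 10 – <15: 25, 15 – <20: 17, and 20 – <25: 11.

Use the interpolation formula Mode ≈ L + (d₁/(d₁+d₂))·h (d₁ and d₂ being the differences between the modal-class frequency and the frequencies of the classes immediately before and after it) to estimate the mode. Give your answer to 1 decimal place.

6.7

Modal class: 5 – <10 (highest frequency 29).
d₁ = 29 − 27 = 2, d₂ = 29 − 25 = 4
Mode ≈ 5 + (2/(2+4)) × 5 = 5 + 1.6667 = 6.6667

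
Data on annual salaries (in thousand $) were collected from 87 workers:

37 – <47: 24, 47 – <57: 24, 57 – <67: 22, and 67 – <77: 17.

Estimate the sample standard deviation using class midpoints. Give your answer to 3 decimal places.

10.903

Midpoints: 42, 52, 62, 72
n = 87, Σfm = 4844, mean = 55.6782
Σfm² = 279928
Σf(m − x̄)² = Σfm² − (Σfm)²/n = 279928 − 4844²/87 = 10222.9885
Sample variance = 10222.9885 / 86 = 118.8720
Standard deviation = √118.8720 = 10.9028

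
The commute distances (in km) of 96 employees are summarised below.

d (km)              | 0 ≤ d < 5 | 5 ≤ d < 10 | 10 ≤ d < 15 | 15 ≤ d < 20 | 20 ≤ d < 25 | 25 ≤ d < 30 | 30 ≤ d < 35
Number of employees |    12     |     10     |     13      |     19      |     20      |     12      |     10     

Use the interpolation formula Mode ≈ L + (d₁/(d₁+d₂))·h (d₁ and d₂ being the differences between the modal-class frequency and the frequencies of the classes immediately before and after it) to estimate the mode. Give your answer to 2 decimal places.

20.56

Modal class: 20 ≤ d < 25 (highest frequency 20).
d₁ = 20 − 19 = 1, d₂ = 20 − 12 = 8
Mode ≈ 20 + (1/(1+8)) × 5 = 20 + 0.5556 = 20.5556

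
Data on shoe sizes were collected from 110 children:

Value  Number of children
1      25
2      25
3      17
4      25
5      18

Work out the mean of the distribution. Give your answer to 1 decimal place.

Values: 1, 2, 3, 4, 5
Σfx = 25×1 + 25×2 + 17×3 + 25×4 + 18×5 = 316
n = Σf = 110
Mean = 316 / 110 = 2.8727

2.9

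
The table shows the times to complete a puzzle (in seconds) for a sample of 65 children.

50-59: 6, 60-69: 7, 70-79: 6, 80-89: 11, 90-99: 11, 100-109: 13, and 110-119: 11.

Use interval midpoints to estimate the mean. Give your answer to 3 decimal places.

Midpoints: 54.5, 64.5, 74.5, 84.5, 94.5, 104.5, 114.5
Σfm = 6×54.5 + 7×64.5 + 6×74.5 + 11×84.5 + 11×94.5 + 13×104.5 + 11×114.5 = 5812.5
n = Σf = 65
Mean = 5812.5 / 65 = 89.4231

89.423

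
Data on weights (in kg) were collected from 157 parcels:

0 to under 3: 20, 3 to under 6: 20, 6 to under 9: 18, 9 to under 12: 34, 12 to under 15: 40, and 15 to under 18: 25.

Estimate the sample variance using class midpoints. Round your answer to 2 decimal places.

Midpoints: 1.5, 4.5, 7.5, 10.5, 13.5, 16.5
n = 157, Σfm = 1564.5, mean = 9.9650
Σfm² = 19307.25
Σf(m − x̄)² = Σfm² − (Σfm)²/n = 19307.25 − 1564.5²/157 = 3717.0573
Sample variance = 3717.0573 / 156 = 23.8273

23.83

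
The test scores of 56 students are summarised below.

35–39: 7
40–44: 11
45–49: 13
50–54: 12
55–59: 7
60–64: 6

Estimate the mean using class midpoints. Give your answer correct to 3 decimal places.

48.696

Midpoints: 37, 42, 47, 52, 57, 62
Σfm = 7×37 + 11×42 + 13×47 + 12×52 + 7×57 + 6×62 = 2727
n = Σf = 56
Mean = 2727 / 56 = 48.6964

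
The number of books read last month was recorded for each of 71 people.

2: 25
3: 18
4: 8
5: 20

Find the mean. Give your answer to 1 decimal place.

3.3

Values: 2, 3, 4, 5
Σfx = 25×2 + 18×3 + 8×4 + 20×5 = 236
n = Σf = 71
Mean = 236 / 71 = 3.3239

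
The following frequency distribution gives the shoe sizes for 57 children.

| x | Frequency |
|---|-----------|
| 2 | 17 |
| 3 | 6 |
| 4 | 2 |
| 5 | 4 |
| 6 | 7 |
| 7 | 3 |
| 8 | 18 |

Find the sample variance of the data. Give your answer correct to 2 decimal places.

Values: 2, 3, 4, 5, 6, 7, 8
n = 57, Σfx = 287, mean = 5.0351
Σfx² = 1805
Σf(x − x̄)² = Σfx² − (Σfx)²/n = 1805 − 287²/57 = 359.9298
Sample variance = 359.9298 / 56 = 6.4273

6.43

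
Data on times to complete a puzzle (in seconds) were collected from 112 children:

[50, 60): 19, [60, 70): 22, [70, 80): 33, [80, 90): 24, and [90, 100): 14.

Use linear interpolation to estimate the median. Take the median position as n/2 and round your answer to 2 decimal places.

Cumulative frequencies: 19, 41, 74, 98, 112
n = 112; position = n/2 = 56.
This falls in the class [70, 80): L = 70, F = 41, f = 33, h = 10.
Median ≈ 70 + ((56 − 41) / 33) × 10 = 74.5455

74.55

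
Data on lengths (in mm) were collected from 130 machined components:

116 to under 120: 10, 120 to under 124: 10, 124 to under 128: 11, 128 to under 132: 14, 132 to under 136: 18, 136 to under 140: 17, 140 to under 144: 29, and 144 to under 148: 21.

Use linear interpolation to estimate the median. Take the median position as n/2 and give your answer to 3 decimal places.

Cumulative frequencies: 10, 20, 31, 45, 63, 80, 109, 130
n = 130; position = n/2 = 65.
This falls in the class 136 to under 140: L = 136, F = 63, f = 17, h = 4.
Median ≈ 136 + ((65 − 63) / 17) × 4 = 136.4706

136.471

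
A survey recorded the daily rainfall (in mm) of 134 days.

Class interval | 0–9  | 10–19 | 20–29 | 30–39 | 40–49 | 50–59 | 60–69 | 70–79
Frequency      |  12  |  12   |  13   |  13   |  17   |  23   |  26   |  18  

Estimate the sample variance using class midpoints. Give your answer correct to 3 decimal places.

491.527

Midpoints: 4.5, 14.5, 24.5, 34.5, 44.5, 54.5, 64.5, 74.5
n = 134, Σfm = 6023, mean = 44.9478
Σfm² = 336093.5
Σf(m − x̄)² = Σfm² − (Σfm)²/n = 336093.5 − 6023²/134 = 65373.1343
Sample variance = 65373.1343 / 133 = 491.5273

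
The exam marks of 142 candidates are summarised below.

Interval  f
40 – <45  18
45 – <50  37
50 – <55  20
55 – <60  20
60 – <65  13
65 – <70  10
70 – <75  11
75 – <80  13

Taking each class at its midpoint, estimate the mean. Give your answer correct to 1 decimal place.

Midpoints: 42.5, 47.5, 52.5, 57.5, 62.5, 67.5, 72.5, 77.5
Σfm = 18×42.5 + 37×47.5 + 20×52.5 + 20×57.5 + 13×62.5 + 10×67.5 + 11×72.5 + 13×77.5 = 8015
n = Σf = 142
Mean = 8015 / 142 = 56.4437

56.4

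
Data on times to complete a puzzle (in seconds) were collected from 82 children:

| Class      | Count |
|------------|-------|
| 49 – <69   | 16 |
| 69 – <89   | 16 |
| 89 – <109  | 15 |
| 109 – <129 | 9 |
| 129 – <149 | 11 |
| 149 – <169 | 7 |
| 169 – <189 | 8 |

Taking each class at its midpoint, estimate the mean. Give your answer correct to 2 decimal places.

107.78

Midpoints: 59, 79, 99, 119, 139, 159, 179
Σfm = 16×59 + 16×79 + 15×99 + 9×119 + 11×139 + 7×159 + 8×179 = 8838
n = Σf = 82
Mean = 8838 / 82 = 107.7805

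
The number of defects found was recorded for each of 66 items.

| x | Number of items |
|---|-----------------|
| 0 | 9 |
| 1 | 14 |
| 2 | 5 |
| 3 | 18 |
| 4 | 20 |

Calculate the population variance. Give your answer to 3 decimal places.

Values: 0, 1, 2, 3, 4
n = 66, Σfx = 158, mean = 2.3939
Σfx² = 516
Σf(x − x̄)² = Σfx² − (Σfx)²/n = 516 − 158²/66 = 137.7576
Population variance = 137.7576 / 66 = 2.0872

2.087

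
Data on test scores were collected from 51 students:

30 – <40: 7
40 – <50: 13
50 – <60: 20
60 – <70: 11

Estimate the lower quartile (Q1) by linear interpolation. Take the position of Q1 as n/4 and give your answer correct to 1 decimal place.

44.4

Cumulative frequencies: 7, 20, 40, 51
n = 51; position = n/4 = 12.75.
This falls in the class 40 – <50: L = 40, F = 7, f = 13, h = 10.
Lower quartile ≈ 40 + ((12.75 − 7) / 13) × 10 = 44.4231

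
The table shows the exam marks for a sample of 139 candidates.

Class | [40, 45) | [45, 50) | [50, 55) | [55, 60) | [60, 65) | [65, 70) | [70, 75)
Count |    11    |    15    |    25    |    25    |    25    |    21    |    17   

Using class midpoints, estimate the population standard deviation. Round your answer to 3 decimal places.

8.891

Midpoints: 42.5, 47.5, 52.5, 57.5, 62.5, 67.5, 72.5
n = 139, Σfm = 8142.5, mean = 58.5791
Σfm² = 487968.75
Σf(m − x̄)² = Σfm² − (Σfm)²/n = 487968.75 − 8142.5²/139 = 10988.1295
Population variance = 10988.1295 / 139 = 79.0513
Standard deviation = √79.0513 = 8.8911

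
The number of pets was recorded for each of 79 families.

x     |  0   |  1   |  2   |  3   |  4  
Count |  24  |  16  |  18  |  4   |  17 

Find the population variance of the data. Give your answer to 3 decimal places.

2.221

Values: 0, 1, 2, 3, 4
n = 79, Σfx = 132, mean = 1.6709
Σfx² = 396
Σf(x − x̄)² = Σfx² − (Σfx)²/n = 396 − 132²/79 = 175.4430
Population variance = 175.4430 / 79 = 2.2208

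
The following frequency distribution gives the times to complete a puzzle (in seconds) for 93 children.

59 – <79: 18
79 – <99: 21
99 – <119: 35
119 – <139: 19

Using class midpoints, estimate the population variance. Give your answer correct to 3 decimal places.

414.938

Midpoints: 69, 89, 109, 129
n = 93, Σfm = 9377, mean = 100.8280
Σfm² = 984053
Σf(m − x̄)² = Σfm² − (Σfm)²/n = 984053 − 9377²/93 = 38589.2473
Population variance = 38589.2473 / 93 = 414.9381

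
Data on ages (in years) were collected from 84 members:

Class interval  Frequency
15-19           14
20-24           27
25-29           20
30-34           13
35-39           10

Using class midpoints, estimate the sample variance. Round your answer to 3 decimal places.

Midpoints: 17, 22, 27, 32, 37
n = 84, Σfm = 2158, mean = 25.6905
Σfm² = 58696
Σf(m − x̄)² = Σfm² − (Σfm)²/n = 58696 − 2158²/84 = 3255.9524
Sample variance = 3255.9524 / 83 = 39.2283

39.228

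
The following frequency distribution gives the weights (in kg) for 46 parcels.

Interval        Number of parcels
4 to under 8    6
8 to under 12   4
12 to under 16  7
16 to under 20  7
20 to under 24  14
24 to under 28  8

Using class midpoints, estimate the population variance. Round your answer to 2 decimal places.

42.71

Midpoints: 6, 10, 14, 18, 22, 26
n = 46, Σfm = 816, mean = 17.7391
Σfm² = 16440
Σf(m − x̄)² = Σfm² − (Σfm)²/n = 16440 − 816²/46 = 1964.8696
Population variance = 1964.8696 / 46 = 42.7146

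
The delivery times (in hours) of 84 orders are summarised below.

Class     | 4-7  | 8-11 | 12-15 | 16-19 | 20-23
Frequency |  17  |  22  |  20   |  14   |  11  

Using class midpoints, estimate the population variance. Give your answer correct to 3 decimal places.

27.283

Midpoints: 5.5, 9.5, 13.5, 17.5, 21.5
n = 84, Σfm = 1054, mean = 12.5476
Σfm² = 15517
Σf(m − x̄)² = Σfm² − (Σfm)²/n = 15517 − 1054²/84 = 2291.8095
Population variance = 2291.8095 / 84 = 27.2834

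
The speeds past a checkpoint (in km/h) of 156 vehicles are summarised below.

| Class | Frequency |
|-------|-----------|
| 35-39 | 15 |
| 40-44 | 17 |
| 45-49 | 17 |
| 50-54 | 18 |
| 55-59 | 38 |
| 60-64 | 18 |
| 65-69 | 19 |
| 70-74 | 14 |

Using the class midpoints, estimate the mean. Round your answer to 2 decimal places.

54.92

Midpoints: 37, 42, 47, 52, 57, 62, 67, 72
Σfm = 15×37 + 17×42 + 17×47 + 18×52 + 38×57 + 18×62 + 19×67 + 14×72 = 8567
n = Σf = 156
Mean = 8567 / 156 = 54.9167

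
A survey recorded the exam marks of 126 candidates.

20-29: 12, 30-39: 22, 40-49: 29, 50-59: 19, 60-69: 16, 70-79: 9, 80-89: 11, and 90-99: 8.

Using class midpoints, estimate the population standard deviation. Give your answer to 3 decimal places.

19.984

Midpoints: 24.5, 34.5, 44.5, 54.5, 64.5, 74.5, 84.5, 94.5
n = 126, Σfm = 6767, mean = 53.7063
Σfm² = 413751.5
Σf(m − x̄)² = Σfm² − (Σfm)²/n = 413751.5 − 6767²/126 = 50320.6349
Population variance = 50320.6349 / 126 = 399.3701
Standard deviation = √399.3701 = 19.9842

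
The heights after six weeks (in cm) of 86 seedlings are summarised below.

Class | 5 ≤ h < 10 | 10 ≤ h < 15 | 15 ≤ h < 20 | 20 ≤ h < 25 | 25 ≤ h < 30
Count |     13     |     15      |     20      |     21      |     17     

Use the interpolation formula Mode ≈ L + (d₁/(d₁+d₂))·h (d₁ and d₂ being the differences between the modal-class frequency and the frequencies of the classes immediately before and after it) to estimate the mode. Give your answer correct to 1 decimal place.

Modal class: 20 ≤ h < 25 (highest frequency 21).
d₁ = 21 − 20 = 1, d₂ = 21 − 17 = 4
Mode ≈ 20 + (1/(1+4)) × 5 = 20 + 1.0000 = 21.0000

21.0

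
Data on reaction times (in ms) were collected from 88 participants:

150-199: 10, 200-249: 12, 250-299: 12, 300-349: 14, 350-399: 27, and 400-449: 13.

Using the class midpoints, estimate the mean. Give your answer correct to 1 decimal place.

Midpoints: 174.5, 224.5, 274.5, 324.5, 374.5, 424.5
Σfm = 10×174.5 + 12×224.5 + 12×274.5 + 14×324.5 + 27×374.5 + 13×424.5 = 27906
n = Σf = 88
Mean = 27906 / 88 = 317.1136

317.1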